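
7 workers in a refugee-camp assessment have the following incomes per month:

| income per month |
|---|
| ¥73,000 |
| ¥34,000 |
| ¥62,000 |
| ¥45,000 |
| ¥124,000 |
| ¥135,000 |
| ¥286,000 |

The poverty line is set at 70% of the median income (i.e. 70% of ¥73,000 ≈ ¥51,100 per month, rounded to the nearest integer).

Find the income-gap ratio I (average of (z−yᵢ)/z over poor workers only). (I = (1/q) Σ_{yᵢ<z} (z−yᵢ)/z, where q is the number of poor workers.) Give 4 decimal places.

Below the line: ¥34,000, ¥45,000 (q = 2 of N = 7).
Relative gaps: 0.3346, 0.1194; sum = 0.454012.
The income-gap ratio divides by q (the poor only): 0.454012 / 2 = 0.2270.

0.2270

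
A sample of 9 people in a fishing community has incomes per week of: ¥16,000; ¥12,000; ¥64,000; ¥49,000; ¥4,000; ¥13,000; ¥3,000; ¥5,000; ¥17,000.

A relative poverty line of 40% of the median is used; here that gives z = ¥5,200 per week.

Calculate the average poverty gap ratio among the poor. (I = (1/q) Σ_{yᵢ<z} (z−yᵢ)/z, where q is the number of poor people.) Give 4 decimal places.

Incomes under z: ¥3,000, ¥4,000, ¥5,000 (q = 3 of N = 9).
Shortfall ratios (z−y)/z: 0.4231, 0.2308, 0.0385; sum = 0.692308.
The income-gap ratio divides by q (the poor only): 0.692308 / 3 = 0.2308.

0.2308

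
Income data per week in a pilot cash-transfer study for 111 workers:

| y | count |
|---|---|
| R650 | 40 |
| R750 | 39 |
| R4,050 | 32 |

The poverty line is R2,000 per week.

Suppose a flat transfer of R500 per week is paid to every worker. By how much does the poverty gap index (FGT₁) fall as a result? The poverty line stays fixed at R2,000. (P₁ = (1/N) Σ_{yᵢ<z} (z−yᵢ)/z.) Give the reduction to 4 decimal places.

0.1779

Before: below the line — 40×R650, 39×R750; poverty gap index (FGT₁) = 0.462838.
After the R500 transfer: below the line — 40×R1,150, 39×R1,250; poverty gap index (FGT₁) = 0.284910.
Reduction = 0.462838 − 0.284910 = 0.1779.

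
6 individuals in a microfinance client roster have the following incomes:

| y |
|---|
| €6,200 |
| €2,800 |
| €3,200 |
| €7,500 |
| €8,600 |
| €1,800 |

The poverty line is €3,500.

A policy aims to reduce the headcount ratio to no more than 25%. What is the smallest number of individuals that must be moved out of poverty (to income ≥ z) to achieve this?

3 of the 6 individuals are poor, so H = 3/6 = 0.500.
A headcount ratio of at most 25% allows at most ⌊0.25 × 6⌋ = 1 poor individuals.
So at least 3 − 1 = 2 must be lifted.

2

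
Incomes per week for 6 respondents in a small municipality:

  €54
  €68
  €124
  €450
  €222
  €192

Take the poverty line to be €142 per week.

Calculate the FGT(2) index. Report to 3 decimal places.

Incomes under z: €54, €68, €124 (q = 3 of N = 6).
Shortfall ratios: (142−54)/142 = 0.6197; (142−68)/142 = 0.5211; (142−124)/142 = 0.1268.
Squared: 0.3841; 0.2716; 0.0161.
Sum = 0.671692; P₂ = 0.671692 / 6 = 0.112.

0.112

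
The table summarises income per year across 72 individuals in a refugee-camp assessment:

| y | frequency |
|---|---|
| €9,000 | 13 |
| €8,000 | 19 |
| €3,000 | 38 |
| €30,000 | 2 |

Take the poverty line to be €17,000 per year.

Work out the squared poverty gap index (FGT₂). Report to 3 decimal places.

0.472

Below the line: 38×€3,000, 19×€8,000, 13×€9,000 (q = 70 of N = 72).
Shortfall ratios: (17000−3000)/17000 = 0.8235 (×38); (17000−8000)/17000 = 0.5294 (×19); (17000−9000)/17000 = 0.4706 (×13).
Squared: 0.6782 (×38); 0.2803 (×19); 0.2215 (×13).
Sum = 33.975779; P₂ = 33.975779 / 72 = 0.472.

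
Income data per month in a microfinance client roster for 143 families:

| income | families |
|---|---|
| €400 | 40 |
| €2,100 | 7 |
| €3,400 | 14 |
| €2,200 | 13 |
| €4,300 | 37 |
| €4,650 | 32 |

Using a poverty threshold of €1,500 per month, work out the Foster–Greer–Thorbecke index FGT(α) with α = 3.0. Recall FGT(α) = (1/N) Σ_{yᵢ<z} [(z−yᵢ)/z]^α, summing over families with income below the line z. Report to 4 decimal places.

Below z: 40×€400 (q = 40 of N = 143).
Gap ratios (z−y)/z: (1500−400)/1500 = 0.7333 (×40).
Raised to α = 3.0: 0.39437 (×40).
Sum = 15.774815; FGT(3.0) = 15.774815 / 143 = 0.1103.

0.1103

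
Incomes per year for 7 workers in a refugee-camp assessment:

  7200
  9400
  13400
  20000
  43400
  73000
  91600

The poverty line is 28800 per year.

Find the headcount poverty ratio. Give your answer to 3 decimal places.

0.571

4 of the 7 workers have income below 28800.
H = 4/7 = 0.571.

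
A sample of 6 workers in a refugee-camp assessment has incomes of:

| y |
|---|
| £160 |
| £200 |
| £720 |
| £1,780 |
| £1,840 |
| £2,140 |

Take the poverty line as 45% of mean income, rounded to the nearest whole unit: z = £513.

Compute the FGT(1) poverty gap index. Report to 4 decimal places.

Below z: £160, £200 (q = 2 of N = 6).
Shortfall ratios: (513−160)/513 = 0.6881; (513−200)/513 = 0.6101.
Sum of shortfalls = 1.298246; P₁ averages over all N: 1.298246 / 6 = 0.2164.

0.2164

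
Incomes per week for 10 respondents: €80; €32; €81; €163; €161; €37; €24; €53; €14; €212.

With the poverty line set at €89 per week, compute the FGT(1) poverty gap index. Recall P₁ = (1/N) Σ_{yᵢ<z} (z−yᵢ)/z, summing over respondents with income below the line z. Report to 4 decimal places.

Poor units: €14, €24, €32, €37, €53, €80, €81 (q = 7 of N = 10).
Normalized shortfalls: (89−14)/89 = 0.8427; (89−24)/89 = 0.7303; (89−32)/89 = 0.6404; (89−37)/89 = 0.5843; (89−53)/89 = 0.4045; (89−80)/89 = 0.1011; (89−81)/89 = 0.0899.
Σ = 3.393258. Dividing by the full population N = 10 gives P₁ = 0.3393.

0.3393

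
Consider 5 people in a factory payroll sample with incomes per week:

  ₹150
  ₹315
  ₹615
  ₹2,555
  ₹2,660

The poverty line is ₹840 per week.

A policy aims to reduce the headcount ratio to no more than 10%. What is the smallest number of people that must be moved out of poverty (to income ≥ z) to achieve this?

3

3 of the 5 people are poor, so H = 3/5 = 0.600.
A headcount ratio of at most 10% allows at most ⌊0.10 × 5⌋ = 0 poor people.
So at least 3 − 0 = 3 must be lifted.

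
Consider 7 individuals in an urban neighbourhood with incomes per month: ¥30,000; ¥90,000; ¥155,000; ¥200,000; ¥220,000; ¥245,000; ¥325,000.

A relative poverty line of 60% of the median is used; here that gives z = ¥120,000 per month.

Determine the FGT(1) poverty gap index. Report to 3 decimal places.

0.143

Poor units: ¥30,000, ¥90,000 (q = 2 of N = 7).
Gap ratios (z−y)/z: (120000−30000)/120000 = 0.7500; (120000−90000)/120000 = 0.2500.
Sum of shortfalls = 1.000000; P₁ averages over all N: 1.000000 / 7 = 0.143.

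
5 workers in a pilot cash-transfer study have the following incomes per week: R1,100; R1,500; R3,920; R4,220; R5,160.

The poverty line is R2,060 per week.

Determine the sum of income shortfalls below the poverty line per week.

R1,520

Below z: R1,100, R1,500 (q = 2 of N = 5).
Individual gaps: 2060−1100 = 960; 2060−1500 = 560.
Aggregate gap = R1,520.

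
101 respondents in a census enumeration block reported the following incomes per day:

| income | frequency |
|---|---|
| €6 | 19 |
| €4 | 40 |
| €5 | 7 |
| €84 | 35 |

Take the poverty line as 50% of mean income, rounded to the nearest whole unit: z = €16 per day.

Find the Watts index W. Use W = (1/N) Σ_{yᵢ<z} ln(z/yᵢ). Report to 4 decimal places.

Below z: 40×€4, 7×€5, 19×€6 (q = 66 of N = 101).
Log gaps: ln(16/4) = 1.3863 (×40); ln(16/5) = 1.1632 (×7); ln(16/6) = 0.9808 (×19).
W = 82.229586 / 101 = 0.8142.

0.8142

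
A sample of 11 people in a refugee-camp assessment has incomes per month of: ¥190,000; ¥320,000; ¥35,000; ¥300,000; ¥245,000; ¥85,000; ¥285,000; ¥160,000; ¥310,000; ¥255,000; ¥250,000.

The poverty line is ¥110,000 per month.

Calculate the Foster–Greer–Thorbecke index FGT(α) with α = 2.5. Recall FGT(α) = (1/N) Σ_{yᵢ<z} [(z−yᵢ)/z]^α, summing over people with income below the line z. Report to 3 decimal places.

Below the line: ¥35,000, ¥85,000 (q = 2 of N = 11).
Normalized shortfalls: (110000−35000)/110000 = 0.6818; (110000−85000)/110000 = 0.2273.
Raised to α = 2.5: 0.38386; 0.02462.
Sum = 0.408483; FGT(2.5) = 0.408483 / 11 = 0.037.

0.037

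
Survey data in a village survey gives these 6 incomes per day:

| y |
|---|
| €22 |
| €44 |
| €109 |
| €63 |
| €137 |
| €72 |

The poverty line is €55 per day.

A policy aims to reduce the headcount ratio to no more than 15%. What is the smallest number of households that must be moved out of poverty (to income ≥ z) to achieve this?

2

Currently q = 2 of N = 6 are below the line (H = 0.333).
A headcount ratio of at most 15% allows at most ⌊0.15 × 6⌋ = 0 poor households.
So at least 2 − 0 = 2 must be lifted.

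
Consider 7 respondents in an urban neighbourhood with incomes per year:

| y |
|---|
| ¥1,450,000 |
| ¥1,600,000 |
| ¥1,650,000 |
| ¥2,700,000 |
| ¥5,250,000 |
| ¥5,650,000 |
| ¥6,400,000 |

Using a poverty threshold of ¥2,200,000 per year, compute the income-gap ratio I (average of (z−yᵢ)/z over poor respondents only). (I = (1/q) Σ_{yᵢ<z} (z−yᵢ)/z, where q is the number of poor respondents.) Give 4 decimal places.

Below z: ¥1,450,000, ¥1,600,000, ¥1,650,000 (q = 3 of N = 7).
Shortfall ratios (z−y)/z: 0.3409, 0.2727, 0.2500; sum = 0.863636.
I averages over the q = 3 poor units only: 0.863636 / 3 = 0.2879.

0.2879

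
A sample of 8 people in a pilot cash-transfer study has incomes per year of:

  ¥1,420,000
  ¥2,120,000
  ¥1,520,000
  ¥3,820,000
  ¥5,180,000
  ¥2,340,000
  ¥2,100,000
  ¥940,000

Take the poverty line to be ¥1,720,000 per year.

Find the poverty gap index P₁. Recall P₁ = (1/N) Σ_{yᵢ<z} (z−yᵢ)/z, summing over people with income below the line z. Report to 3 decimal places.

0.093

Incomes under z: ¥940,000, ¥1,420,000, ¥1,520,000 (q = 3 of N = 8).
Gap ratios (z−y)/z: (1720000−940000)/1720000 = 0.4535; (1720000−1420000)/1720000 = 0.1744; (1720000−1520000)/1720000 = 0.1163.
Σ = 0.744186. Dividing by the full population N = 8 gives P₁ = 0.093.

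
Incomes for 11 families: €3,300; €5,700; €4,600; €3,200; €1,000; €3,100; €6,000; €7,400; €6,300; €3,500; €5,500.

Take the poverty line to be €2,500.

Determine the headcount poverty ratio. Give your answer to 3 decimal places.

0.091

1 of the 11 families have income below €2,500.
H = 1/11 = 0.091.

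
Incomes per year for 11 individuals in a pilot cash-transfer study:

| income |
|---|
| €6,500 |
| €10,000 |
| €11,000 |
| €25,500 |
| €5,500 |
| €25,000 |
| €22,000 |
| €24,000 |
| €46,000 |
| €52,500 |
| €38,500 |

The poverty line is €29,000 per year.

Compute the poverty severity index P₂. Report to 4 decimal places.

Poor units: €5,500, €6,500, €10,000, €11,000, €22,000, €24,000, €25,000, €25,500 (q = 8 of N = 11).
Normalized shortfalls: (29000−5500)/29000 = 0.8103; (29000−6500)/29000 = 0.7759; (29000−10000)/29000 = 0.6552; (29000−11000)/29000 = 0.6207; (29000−22000)/29000 = 0.2414; (29000−24000)/29000 = 0.1724; (29000−25000)/29000 = 0.1379; (29000−25500)/29000 = 0.1207.
Squared: 0.6567; 0.6020; 0.4293; 0.3853; 0.0583; 0.0297; 0.0190; 0.0146.
Sum = 2.194709; P₂ = 2.194709 / 11 = 0.1995.

0.1995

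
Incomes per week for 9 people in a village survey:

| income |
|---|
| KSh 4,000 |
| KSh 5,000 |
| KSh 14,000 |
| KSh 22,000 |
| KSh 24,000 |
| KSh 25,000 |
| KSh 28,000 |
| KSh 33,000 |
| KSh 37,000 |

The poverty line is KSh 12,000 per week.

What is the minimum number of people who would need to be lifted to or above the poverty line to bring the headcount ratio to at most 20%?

2 of the 9 people are poor, so H = 2/9 = 0.222.
A headcount ratio of at most 20% allows at most ⌊0.20 × 9⌋ = 1 poor people.
So at least 2 − 1 = 1 must be lifted.

1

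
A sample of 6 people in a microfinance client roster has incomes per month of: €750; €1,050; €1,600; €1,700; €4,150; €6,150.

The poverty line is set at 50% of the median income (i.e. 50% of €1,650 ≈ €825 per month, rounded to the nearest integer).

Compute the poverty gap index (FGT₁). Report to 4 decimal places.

Below the line: €750 (q = 1 of N = 6).
Relative gaps: (825−750)/825 = 0.0909.
Sum of shortfalls = 0.090909; P₁ averages over all N: 0.090909 / 6 = 0.0152.

0.0152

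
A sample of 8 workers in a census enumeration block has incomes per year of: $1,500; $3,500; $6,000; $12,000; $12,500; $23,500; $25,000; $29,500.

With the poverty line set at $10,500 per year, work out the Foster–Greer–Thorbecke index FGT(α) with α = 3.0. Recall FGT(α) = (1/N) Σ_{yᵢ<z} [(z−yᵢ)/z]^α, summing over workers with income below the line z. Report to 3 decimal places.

0.126

Below the line: $1,500, $3,500, $6,000 (q = 3 of N = 8).
Gap ratios (z−y)/z: (10500−1500)/10500 = 0.8571; (10500−3500)/10500 = 0.6667; (10500−6000)/10500 = 0.4286.
Raised to α = 3.0: 0.62974; 0.29630; 0.07872.
Sum = 1.004751; FGT(3.0) = 1.004751 / 8 = 0.126.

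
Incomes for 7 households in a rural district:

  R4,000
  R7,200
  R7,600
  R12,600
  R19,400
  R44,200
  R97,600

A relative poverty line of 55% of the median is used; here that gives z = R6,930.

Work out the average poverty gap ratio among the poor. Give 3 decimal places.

0.423

Below the line: R4,000 (q = 1 of N = 7).
Shortfall ratios (z−y)/z: 0.4228; sum = 0.422799.
The income-gap ratio divides by q (the poor only): 0.422799 / 1 = 0.423.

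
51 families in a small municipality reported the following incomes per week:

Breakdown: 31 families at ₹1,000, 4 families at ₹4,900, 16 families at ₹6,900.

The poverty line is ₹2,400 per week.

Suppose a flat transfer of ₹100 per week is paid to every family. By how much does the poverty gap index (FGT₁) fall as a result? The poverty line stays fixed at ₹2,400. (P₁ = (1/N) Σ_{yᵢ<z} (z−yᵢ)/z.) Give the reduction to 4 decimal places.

Before: below the line — 31×₹1,000; poverty gap index (FGT₁) = 0.354575.
After the ₹100 transfer: below the line — 31×₹1,100; poverty gap index (FGT₁) = 0.329248.
Reduction = 0.354575 − 0.329248 = 0.0253.

0.0253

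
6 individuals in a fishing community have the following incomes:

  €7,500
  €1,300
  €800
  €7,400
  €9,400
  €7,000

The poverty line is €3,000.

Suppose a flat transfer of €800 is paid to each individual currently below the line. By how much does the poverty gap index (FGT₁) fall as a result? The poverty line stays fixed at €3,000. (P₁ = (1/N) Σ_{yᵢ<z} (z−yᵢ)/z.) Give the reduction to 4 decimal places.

Before: below the line — €800, €1,300; poverty gap index (FGT₁) = 0.216667.
After the €800 transfer: below the line — €1,600, €2,100; poverty gap index (FGT₁) = 0.127778.
Reduction = 0.216667 − 0.127778 = 0.0889.

0.0889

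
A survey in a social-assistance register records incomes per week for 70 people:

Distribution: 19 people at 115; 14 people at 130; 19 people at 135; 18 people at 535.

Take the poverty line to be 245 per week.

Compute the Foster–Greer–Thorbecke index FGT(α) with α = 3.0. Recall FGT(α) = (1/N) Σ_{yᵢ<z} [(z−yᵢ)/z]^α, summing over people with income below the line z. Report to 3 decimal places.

Incomes under z: 19×115, 14×130, 19×135 (q = 52 of N = 70).
Relative gaps: (245−115)/245 = 0.5306 (×19); (245−130)/245 = 0.4694 (×14); (245−135)/245 = 0.4490 (×19).
Raised to α = 3.0: 0.14939 (×19); 0.10342 (×14); 0.09051 (×19).
Sum = 6.005950; FGT(3.0) = 6.005950 / 70 = 0.086.

0.086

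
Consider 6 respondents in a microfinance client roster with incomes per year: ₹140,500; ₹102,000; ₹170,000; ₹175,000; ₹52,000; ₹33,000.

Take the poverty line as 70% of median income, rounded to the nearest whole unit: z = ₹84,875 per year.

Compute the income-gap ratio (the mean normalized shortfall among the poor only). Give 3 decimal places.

0.499

Incomes under z: ₹33,000, ₹52,000 (q = 2 of N = 6).
Relative gaps: 0.6112, 0.3873; sum = 0.998527.
I averages over the q = 2 poor units only: 0.998527 / 2 = 0.499.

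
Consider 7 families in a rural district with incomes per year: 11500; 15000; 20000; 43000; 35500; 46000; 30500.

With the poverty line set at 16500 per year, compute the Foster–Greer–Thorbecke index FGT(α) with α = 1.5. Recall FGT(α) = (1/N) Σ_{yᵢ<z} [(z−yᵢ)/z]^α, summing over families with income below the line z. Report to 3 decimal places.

0.028

Below the line: 11500, 15000 (q = 2 of N = 7).
Gap ratios (z−y)/z: (16500−11500)/16500 = 0.3030; (16500−15000)/16500 = 0.0909.
Raised to α = 1.5: 0.16681; 0.02741.
Sum = 0.194223; FGT(1.5) = 0.194223 / 7 = 0.028.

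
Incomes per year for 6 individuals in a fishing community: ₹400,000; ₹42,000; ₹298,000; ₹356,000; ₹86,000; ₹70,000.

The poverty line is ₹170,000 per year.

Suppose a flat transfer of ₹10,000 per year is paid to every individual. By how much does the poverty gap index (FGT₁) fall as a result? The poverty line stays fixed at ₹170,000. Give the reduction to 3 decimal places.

Before: below the line — ₹42,000, ₹70,000, ₹86,000; poverty gap index (FGT₁) = 0.30588.
After the ₹10,000 transfer: below the line — ₹52,000, ₹80,000, ₹96,000; poverty gap index (FGT₁) = 0.27647.
Reduction = 0.30588 − 0.27647 = 0.029.

0.029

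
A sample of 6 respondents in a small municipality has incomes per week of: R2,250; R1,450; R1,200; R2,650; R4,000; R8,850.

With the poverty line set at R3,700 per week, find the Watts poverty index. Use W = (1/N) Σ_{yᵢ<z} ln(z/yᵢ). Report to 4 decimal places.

0.4823

Poor units: R1,200, R1,450, R2,250, R2,650 (q = 4 of N = 6).
Log gaps: ln(3700/1200) = 1.1260; ln(3700/1450) = 0.9368; ln(3700/2250) = 0.4974; ln(3700/2650) = 0.3338.
W = 2.893956 / 6 = 0.4823.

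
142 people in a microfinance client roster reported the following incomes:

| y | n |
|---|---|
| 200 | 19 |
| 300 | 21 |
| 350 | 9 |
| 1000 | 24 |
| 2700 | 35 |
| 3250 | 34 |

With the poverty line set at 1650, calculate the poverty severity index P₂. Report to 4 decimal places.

Below the line: 19×200, 21×300, 9×350, 24×1000 (q = 73 of N = 142).
Relative gaps: (1650−200)/1650 = 0.8788 (×19); (1650−300)/1650 = 0.8182 (×21); (1650−350)/1650 = 0.7879 (×9); (1650−1000)/1650 = 0.3939 (×24).
Squared: 0.7723 (×19); 0.6694 (×21); 0.6208 (×9); 0.1552 (×24).
Sum = 38.042241; P₂ = 38.042241 / 142 = 0.2679.

0.2679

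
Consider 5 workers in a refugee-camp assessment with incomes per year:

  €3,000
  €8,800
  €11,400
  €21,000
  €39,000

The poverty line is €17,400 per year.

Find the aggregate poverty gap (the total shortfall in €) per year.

€29,000

Poor units: €3,000, €8,800, €11,400 (q = 3 of N = 5).
Individual gaps: 17400−3000 = 14400; 17400−8800 = 8600; 17400−11400 = 6000.
Aggregate gap = €29,000.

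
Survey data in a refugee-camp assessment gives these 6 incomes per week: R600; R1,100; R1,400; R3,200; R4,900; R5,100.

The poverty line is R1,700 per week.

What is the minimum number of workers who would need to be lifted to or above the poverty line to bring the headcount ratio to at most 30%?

2

Currently q = 3 of N = 6 are below the line (H = 0.500).
A headcount ratio of at most 30% allows at most ⌊0.30 × 6⌋ = 1 poor workers.
So at least 3 − 1 = 2 must be lifted.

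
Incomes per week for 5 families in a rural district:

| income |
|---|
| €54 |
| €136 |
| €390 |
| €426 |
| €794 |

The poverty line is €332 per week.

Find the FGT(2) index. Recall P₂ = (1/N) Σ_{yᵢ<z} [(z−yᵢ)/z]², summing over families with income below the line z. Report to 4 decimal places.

0.2099

Below the line: €54, €136 (q = 2 of N = 5).
Relative gaps: (332−54)/332 = 0.8373; (332−136)/332 = 0.5904.
Squared: 0.7012; 0.3485.
Sum = 1.049681; P₂ = 1.049681 / 5 = 0.2099.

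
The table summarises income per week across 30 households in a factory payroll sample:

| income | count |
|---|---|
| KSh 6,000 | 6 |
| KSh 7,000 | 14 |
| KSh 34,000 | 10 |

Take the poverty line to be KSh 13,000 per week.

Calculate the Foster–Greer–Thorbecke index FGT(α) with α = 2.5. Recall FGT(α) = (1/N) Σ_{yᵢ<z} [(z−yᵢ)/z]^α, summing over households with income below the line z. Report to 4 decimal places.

Below the line: 6×KSh 6,000, 14×KSh 7,000 (q = 20 of N = 30).
Relative gaps: (13000−6000)/13000 = 0.5385 (×6); (13000−7000)/13000 = 0.4615 (×14).
Raised to α = 2.5: 0.21276 (×6); 0.14472 (×14).
Sum = 3.302589; FGT(2.5) = 3.302589 / 30 = 0.1101.

0.1101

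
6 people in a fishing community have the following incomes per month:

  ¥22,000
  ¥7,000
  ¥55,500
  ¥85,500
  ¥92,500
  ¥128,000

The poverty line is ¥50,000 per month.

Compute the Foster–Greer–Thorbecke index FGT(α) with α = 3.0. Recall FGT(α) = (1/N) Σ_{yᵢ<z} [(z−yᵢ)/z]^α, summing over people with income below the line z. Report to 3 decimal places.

0.135

Below the line: ¥7,000, ¥22,000 (q = 2 of N = 6).
Relative gaps: (50000−7000)/50000 = 0.8600; (50000−22000)/50000 = 0.5600.
Raised to α = 3.0: 0.63606; 0.17562.
Sum = 0.811672; FGT(3.0) = 0.811672 / 6 = 0.135.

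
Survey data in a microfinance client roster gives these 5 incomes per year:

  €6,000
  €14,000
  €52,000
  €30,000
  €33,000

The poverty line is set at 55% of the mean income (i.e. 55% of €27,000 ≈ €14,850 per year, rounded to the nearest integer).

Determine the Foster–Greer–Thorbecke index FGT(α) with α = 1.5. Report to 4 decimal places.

0.0948

Below z: €6,000, €14,000 (q = 2 of N = 5).
Relative gaps: (14850−6000)/14850 = 0.5960; (14850−14000)/14850 = 0.0572.
Raised to α = 1.5: 0.46007; 0.01369.
Sum = 0.473766; FGT(1.5) = 0.473766 / 5 = 0.0948.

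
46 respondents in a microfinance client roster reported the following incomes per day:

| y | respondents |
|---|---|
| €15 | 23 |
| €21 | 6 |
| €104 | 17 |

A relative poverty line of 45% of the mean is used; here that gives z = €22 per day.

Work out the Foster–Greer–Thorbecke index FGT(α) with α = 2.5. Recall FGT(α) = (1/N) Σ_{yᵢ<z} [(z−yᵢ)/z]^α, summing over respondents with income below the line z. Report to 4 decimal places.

Poor units: 23×€15, 6×€21 (q = 29 of N = 46).
Normalized shortfalls: (22−15)/22 = 0.3182 (×23); (22−21)/22 = 0.0455 (×6).
Raised to α = 2.5: 0.05711 (×23); 0.00044 (×6).
Sum = 1.316101; FGT(2.5) = 1.316101 / 46 = 0.0286.

0.0286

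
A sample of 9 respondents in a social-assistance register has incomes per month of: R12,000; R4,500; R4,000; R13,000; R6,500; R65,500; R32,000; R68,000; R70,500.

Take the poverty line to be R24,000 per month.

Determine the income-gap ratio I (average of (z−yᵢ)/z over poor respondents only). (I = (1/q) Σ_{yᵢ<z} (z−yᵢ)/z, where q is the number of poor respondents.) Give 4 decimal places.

Below z: R4,000, R4,500, R6,500, R12,000, R13,000 (q = 5 of N = 9).
Shortfall ratios (z−y)/z: 0.8333, 0.8125, 0.7292, 0.5000, 0.4583; sum = 3.333333.
The income-gap ratio divides by q (the poor only): 3.333333 / 5 = 0.6667.

0.6667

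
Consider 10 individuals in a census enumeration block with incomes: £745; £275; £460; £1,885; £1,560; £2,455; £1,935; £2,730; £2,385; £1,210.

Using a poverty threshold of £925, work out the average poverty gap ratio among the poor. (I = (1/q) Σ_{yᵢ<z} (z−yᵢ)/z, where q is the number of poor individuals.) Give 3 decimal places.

Below the line: £275, £460, £745 (q = 3 of N = 10).
Relative gaps: 0.7027, 0.5027, 0.1946; sum = 1.400000.
The income-gap ratio divides by q (the poor only): 1.400000 / 3 = 0.467.

0.467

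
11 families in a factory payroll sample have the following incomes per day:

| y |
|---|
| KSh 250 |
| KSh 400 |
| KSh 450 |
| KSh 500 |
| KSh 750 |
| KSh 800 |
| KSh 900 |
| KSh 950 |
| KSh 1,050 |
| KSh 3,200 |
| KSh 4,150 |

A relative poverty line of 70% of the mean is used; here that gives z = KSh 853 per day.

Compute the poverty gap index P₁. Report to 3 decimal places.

0.210

Below the line: KSh 250, KSh 400, KSh 450, KSh 500, KSh 750, KSh 800 (q = 6 of N = 11).
Gap ratios (z−y)/z: (853−250)/853 = 0.7069; (853−400)/853 = 0.5311; (853−450)/853 = 0.4725; (853−500)/853 = 0.4138; (853−750)/853 = 0.1208; (853−800)/853 = 0.0621.
Sum of shortfalls = 2.307151; P₁ averages over all N: 2.307151 / 11 = 0.210.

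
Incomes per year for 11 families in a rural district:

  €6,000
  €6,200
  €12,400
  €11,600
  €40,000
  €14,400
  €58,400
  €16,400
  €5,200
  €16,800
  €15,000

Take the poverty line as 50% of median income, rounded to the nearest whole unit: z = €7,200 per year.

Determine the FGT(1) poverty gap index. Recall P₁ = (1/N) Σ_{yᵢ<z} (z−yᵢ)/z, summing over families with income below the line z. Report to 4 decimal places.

0.0530

Below the line: €5,200, €6,000, €6,200 (q = 3 of N = 11).
Normalized shortfalls: (7200−5200)/7200 = 0.2778; (7200−6000)/7200 = 0.1667; (7200−6200)/7200 = 0.1389.
Sum of shortfalls = 0.583333; P₁ averages over all N: 0.583333 / 11 = 0.0530.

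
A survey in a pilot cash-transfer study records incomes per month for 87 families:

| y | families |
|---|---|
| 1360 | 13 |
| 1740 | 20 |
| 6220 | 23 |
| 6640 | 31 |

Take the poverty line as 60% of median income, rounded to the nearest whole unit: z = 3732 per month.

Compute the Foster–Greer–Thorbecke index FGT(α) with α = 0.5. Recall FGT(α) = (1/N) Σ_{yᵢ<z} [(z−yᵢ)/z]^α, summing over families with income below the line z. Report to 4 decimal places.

Incomes under z: 13×1360, 20×1740 (q = 33 of N = 87).
Normalized shortfalls: (3732−1360)/3732 = 0.6356 (×13); (3732−1740)/3732 = 0.5338 (×20).
Raised to α = 0.5: 0.79724 (×13); 0.73059 (×20).
Sum = 24.975863; FGT(0.5) = 24.975863 / 87 = 0.2871.

0.2871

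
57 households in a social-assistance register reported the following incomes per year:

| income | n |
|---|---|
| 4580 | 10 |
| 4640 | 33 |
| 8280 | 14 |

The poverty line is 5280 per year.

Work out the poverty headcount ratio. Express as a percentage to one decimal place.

75.4%

43 of the 57 households have income below 5280.
H = 43/57 = 75.4%.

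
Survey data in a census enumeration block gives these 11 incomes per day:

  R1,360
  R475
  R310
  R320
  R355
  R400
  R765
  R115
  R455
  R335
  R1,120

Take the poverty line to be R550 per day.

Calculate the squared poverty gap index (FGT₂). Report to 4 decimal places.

0.1266

Below z: R115, R310, R320, R335, R355, R400, R455, R475 (q = 8 of N = 11).
Relative gaps: (550−115)/550 = 0.7909; (550−310)/550 = 0.4364; (550−320)/550 = 0.4182; (550−335)/550 = 0.3909; (550−355)/550 = 0.3545; (550−400)/550 = 0.2727; (550−455)/550 = 0.1727; (550−475)/550 = 0.1364.
Squared: 0.6255; 0.1904; 0.1749; 0.1528; 0.1257; 0.0744; 0.0298; 0.0186.
Sum = 1.392149; P₂ = 1.392149 / 11 = 0.1266.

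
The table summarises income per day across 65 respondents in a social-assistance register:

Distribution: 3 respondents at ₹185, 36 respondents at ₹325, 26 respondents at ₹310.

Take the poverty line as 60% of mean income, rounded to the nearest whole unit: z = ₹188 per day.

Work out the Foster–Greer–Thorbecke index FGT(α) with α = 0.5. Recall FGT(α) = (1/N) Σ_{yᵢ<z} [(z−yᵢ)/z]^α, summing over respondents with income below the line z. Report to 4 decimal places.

Below z: 3×₹185 (q = 3 of N = 65).
Normalized shortfalls: (188−185)/188 = 0.0160 (×3).
Raised to α = 0.5: 0.12632 (×3).
Sum = 0.378968; FGT(0.5) = 0.378968 / 65 = 0.0058.

0.0058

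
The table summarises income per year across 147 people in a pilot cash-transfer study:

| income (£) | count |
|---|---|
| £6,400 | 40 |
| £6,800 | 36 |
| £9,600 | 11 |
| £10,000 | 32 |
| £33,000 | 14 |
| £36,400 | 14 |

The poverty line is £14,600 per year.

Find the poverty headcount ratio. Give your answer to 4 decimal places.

119 of the 147 people have income below £14,600.
H = 119/147 = 0.8095.

0.8095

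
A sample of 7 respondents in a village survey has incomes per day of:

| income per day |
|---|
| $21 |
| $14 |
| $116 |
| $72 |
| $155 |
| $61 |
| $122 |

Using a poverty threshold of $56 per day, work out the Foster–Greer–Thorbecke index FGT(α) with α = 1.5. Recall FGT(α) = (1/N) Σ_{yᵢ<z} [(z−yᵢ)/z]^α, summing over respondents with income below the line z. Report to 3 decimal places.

0.163

Below z: $14, $21 (q = 2 of N = 7).
Gap ratios (z−y)/z: (56−14)/56 = 0.7500; (56−21)/56 = 0.6250.
Raised to α = 1.5: 0.64952; 0.49411.
Sum = 1.143625; FGT(1.5) = 1.143625 / 7 = 0.163.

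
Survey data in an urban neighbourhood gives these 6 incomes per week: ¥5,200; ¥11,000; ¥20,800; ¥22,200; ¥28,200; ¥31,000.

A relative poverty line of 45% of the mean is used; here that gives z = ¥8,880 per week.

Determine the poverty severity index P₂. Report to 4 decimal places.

0.0286

Below z: ¥5,200 (q = 1 of N = 6).
Shortfall ratios: (8880−5200)/8880 = 0.4144.
Squared: 0.1717.
Sum = 0.171739; P₂ = 0.171739 / 6 = 0.0286.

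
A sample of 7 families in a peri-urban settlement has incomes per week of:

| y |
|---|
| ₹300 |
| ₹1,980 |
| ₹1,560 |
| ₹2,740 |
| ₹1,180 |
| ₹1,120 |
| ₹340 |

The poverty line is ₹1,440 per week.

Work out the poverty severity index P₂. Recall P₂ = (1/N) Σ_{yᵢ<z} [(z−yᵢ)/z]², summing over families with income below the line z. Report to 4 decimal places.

0.1846

Incomes under z: ₹300, ₹340, ₹1,120, ₹1,180 (q = 4 of N = 7).
Normalized shortfalls: (1440−300)/1440 = 0.7917; (1440−340)/1440 = 0.7639; (1440−1120)/1440 = 0.2222; (1440−1180)/1440 = 0.1806.
Squared: 0.6267; 0.5835; 0.0494; 0.0326.
Sum = 1.292245; P₂ = 1.292245 / 7 = 0.1846.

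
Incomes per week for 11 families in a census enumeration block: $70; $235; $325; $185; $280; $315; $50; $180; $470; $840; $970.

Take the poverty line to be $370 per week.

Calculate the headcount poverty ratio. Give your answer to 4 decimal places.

8 of the 11 families have income below $370.
H = 8/11 = 0.7273.

0.7273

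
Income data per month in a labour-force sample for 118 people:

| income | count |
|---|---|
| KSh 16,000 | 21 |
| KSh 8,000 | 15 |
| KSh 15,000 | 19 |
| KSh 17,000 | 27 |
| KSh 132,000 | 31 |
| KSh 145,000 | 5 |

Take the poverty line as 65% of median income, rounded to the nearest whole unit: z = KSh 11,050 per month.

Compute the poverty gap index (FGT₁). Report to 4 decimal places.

0.0351

Poor units: 15×KSh 8,000 (q = 15 of N = 118).
Shortfall ratios: (11050−8000)/11050 = 0.2760 (×15).
Σ = 4.140271. Dividing by the full population N = 118 gives P₁ = 0.0351.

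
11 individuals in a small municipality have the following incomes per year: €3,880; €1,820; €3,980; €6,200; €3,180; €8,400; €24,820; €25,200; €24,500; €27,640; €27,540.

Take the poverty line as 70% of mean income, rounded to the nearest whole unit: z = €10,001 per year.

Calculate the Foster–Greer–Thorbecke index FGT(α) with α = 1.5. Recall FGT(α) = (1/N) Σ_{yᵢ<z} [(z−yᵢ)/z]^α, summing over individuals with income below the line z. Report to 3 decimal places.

0.232

Poor units: €1,820, €3,180, €3,880, €3,980, €6,200, €8,400 (q = 6 of N = 11).
Normalized shortfalls: (10001−1820)/10001 = 0.8180; (10001−3180)/10001 = 0.6820; (10001−3880)/10001 = 0.6120; (10001−3980)/10001 = 0.6020; (10001−6200)/10001 = 0.3801; (10001−8400)/10001 = 0.1601.
Raised to α = 1.5: 0.73985; 0.56326; 0.47882; 0.46713; 0.23431; 0.06405.
Sum = 2.547410; FGT(1.5) = 2.547410 / 11 = 0.232.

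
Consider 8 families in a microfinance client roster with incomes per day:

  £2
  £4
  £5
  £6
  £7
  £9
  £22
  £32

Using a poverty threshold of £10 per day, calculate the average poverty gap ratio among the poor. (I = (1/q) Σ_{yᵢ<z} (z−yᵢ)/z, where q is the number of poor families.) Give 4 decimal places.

Below z: £2, £4, £5, £6, £7, £9 (q = 6 of N = 8).
Shortfall ratios (z−y)/z: 0.8000, 0.6000, 0.5000, 0.4000, 0.3000, 0.1000; sum = 2.700000.
I averages over the q = 6 poor units only: 2.700000 / 6 = 0.4500.

0.4500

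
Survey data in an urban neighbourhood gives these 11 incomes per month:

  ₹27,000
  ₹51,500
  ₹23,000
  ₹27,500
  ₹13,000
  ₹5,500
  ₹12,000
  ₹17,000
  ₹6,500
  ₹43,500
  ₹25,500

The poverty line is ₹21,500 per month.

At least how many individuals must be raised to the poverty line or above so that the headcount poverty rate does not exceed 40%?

5 of the 11 individuals are poor, so H = 5/11 = 0.455.
A headcount ratio of at most 40% allows at most ⌊0.40 × 11⌋ = 4 poor individuals.
So at least 5 − 4 = 1 must be lifted.

1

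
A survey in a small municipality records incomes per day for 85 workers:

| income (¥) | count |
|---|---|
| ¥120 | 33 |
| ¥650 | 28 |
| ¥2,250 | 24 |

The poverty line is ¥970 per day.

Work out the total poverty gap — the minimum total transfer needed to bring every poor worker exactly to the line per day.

Below the line: 33×¥120, 28×¥650 (q = 61 of N = 85).
Individual gaps: 33×(970−120) = 28050; 28×(970−650) = 8960.
Aggregate gap = ¥37,010.

¥37,010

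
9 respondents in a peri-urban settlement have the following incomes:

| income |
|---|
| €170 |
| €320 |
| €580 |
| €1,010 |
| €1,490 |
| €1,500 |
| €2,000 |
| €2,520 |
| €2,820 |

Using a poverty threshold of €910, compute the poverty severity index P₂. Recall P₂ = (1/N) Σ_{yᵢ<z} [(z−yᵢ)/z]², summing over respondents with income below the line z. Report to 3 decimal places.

Incomes under z: €170, €320, €580 (q = 3 of N = 9).
Gap ratios (z−y)/z: (910−170)/910 = 0.8132; (910−320)/910 = 0.6484; (910−580)/910 = 0.3626.
Squared: 0.6613; 0.4204; 0.1315.
Sum = 1.213139; P₂ = 1.213139 / 9 = 0.135.

0.135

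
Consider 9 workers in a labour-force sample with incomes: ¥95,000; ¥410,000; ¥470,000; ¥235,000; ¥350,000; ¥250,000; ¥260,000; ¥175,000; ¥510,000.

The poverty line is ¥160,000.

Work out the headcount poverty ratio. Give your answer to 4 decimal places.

1 of the 9 workers have income below ¥160,000.
H = 1/9 = 0.1111.

0.1111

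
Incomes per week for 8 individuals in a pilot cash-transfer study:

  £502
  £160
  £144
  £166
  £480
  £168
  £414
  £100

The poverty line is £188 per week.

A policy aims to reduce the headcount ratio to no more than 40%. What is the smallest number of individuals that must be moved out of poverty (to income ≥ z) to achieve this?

5 of the 8 individuals are poor, so H = 5/8 = 0.625.
A headcount ratio of at most 40% allows at most ⌊0.40 × 8⌋ = 3 poor individuals.
So at least 5 − 3 = 2 must be lifted.

2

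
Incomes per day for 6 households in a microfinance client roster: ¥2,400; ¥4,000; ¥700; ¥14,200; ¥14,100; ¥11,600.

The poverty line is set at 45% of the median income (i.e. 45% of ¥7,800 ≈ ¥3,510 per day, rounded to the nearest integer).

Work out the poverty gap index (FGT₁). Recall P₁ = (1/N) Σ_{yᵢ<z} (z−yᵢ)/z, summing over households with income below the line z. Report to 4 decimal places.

0.1861

Below the line: ¥700, ¥2,400 (q = 2 of N = 6).
Shortfall ratios: (3510−700)/3510 = 0.8006; (3510−2400)/3510 = 0.3162.
Σ = 1.116809. Dividing by the full population N = 6 gives P₁ = 0.1861.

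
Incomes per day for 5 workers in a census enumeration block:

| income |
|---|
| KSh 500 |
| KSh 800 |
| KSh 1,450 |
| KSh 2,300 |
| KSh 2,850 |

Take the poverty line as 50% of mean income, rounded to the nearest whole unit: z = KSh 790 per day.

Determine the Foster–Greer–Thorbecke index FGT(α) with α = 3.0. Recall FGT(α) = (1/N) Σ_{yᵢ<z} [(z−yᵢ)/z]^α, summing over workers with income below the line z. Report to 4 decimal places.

Below z: KSh 500 (q = 1 of N = 5).
Shortfall ratios: (790−500)/790 = 0.3671.
Raised to α = 3.0: 0.04947.
Sum = 0.049467; FGT(3.0) = 0.049467 / 5 = 0.0099.

0.0099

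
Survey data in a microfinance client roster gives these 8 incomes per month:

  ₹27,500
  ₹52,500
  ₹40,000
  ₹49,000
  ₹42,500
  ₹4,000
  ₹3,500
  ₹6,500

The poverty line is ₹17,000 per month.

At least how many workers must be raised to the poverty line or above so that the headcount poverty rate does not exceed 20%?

3 of the 8 workers are poor, so H = 3/8 = 0.375.
A headcount ratio of at most 20% allows at most ⌊0.20 × 8⌋ = 1 poor workers.
So at least 3 − 1 = 2 must be lifted.

2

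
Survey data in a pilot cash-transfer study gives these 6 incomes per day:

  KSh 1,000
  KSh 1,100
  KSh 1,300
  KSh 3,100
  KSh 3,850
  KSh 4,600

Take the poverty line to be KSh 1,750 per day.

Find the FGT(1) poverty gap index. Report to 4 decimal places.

0.1762

Incomes under z: KSh 1,000, KSh 1,100, KSh 1,300 (q = 3 of N = 6).
Relative gaps: (1750−1000)/1750 = 0.4286; (1750−1100)/1750 = 0.3714; (1750−1300)/1750 = 0.2571.
Σ = 1.057143. Dividing by the full population N = 6 gives P₁ = 0.1762.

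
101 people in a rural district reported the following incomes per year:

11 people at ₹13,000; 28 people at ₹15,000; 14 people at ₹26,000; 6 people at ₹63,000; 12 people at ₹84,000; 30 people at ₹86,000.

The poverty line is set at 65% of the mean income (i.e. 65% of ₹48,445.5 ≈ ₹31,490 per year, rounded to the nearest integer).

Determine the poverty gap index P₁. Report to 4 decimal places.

Poor units: 11×₹13,000, 28×₹15,000, 14×₹26,000 (q = 53 of N = 101).
Shortfall ratios: (31490−13000)/31490 = 0.5872 (×11); (31490−15000)/31490 = 0.5237 (×28); (31490−26000)/31490 = 0.1743 (×14).
Sum of shortfalls = 23.562083; P₁ averages over all N: 23.562083 / 101 = 0.2333.

0.2333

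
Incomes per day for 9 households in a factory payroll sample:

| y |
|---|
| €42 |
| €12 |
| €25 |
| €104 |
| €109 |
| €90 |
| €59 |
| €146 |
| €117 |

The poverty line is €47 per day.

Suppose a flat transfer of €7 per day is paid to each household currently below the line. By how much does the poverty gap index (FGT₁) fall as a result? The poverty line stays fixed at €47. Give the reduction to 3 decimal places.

Before: below the line — €12, €25, €42; poverty gap index (FGT₁) = 0.14657.
After the €7 transfer: below the line — €19, €32; poverty gap index (FGT₁) = 0.10165.
Reduction = 0.14657 − 0.10165 = 0.045.

0.045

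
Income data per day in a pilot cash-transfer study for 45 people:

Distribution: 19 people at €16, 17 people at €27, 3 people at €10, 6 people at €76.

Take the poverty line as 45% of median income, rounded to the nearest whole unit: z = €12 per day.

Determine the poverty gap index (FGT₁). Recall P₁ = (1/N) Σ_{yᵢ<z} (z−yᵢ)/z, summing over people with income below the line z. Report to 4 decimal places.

0.0111

Below z: 3×€10 (q = 3 of N = 45).
Relative gaps: (12−10)/12 = 0.1667 (×3).
Sum of shortfalls = 0.500000; P₁ averages over all N: 0.500000 / 45 = 0.0111.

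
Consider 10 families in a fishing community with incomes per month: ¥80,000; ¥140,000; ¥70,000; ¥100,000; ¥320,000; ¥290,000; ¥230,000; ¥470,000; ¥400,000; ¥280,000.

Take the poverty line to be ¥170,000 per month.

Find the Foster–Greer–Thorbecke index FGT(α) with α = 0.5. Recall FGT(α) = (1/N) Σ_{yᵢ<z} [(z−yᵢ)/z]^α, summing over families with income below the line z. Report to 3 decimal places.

0.256

Below z: ¥70,000, ¥80,000, ¥100,000, ¥140,000 (q = 4 of N = 10).
Gap ratios (z−y)/z: (170000−70000)/170000 = 0.5882; (170000−80000)/170000 = 0.5294; (170000−100000)/170000 = 0.4118; (170000−140000)/170000 = 0.1765.
Raised to α = 0.5: 0.76696; 0.72761; 0.64169; 0.42008.
Sum = 2.556345; FGT(0.5) = 2.556345 / 10 = 0.256.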